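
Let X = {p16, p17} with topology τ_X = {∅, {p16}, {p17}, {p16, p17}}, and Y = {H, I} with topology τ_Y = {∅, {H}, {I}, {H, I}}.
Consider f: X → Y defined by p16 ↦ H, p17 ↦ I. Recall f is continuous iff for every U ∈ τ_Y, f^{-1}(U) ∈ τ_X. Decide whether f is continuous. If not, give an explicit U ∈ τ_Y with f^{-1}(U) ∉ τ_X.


f IS continuous.

Compute f^{-1}(U) for each U ∈ τ_Y:
  U = ∅: f^{-1}(U) = ∅ ∈ τ_X ✓.
  U = {H}: f^{-1}(U) = {p16} ∈ τ_X ✓.
  U = {I}: f^{-1}(U) = {p17} ∈ τ_X ✓.
  U = {H, I}: f^{-1}(U) = {p16, p17} ∈ τ_X ✓.
Every preimage lies in τ_X, so f IS continuous.


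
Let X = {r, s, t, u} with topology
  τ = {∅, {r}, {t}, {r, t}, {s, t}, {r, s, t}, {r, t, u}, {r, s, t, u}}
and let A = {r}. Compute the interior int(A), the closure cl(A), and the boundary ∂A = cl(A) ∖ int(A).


int(A) = {r}, cl(A) = {r, u}, ∂A = {u}.

Closed sets in (X, τ) are complements of opens:
  closed(X, τ) = {∅, {s}, {u}, {r, u}, {s, u}, {r, s, u}, {s, t, u}, {r, s, t, u}}.
int(A) = ⋃ {U ∈ τ : U ⊆ A}. Opens contained in A: ∅, {r}.
Taking the union of these: int(A) = {r}.
cl(A) = ⋂ {C closed : A ⊆ C}. Closed sets containing A: {r, u}, {r, s, u}, {r, s, t, u}.
Intersecting these: cl(A) = {r, u}.
∂A = cl(A) ∖ int(A) = {r, u} ∖ {r} = {u}.


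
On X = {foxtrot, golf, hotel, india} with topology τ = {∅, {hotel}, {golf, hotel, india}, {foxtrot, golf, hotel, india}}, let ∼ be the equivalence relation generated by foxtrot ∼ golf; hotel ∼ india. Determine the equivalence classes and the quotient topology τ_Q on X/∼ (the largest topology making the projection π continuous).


X/∼ = {[foxtrot=golf], [hotel=india]}; |τ_Q| = 2.

Equivalence classes: [foxtrot=golf], [hotel=india].
Quotient map π: X → X/∼ sends foxtrot ↦ [foxtrot=golf], golf ↦ [foxtrot=golf], hotel ↦ [hotel=india], india ↦ [hotel=india].
For each subset V ⊆ X/∼, compute π^{-1}(V) ⊆ X and check whether π^{-1}(V) ∈ τ. V is open in τ_Q iff π^{-1}(V) ∈ τ.
  V = {}: π^{-1}(V) = ∅ ∈ τ ✓.
  V = {[foxtrot=golf]}: π^{-1}(V) = {foxtrot, golf} ∉ τ ✗.
  V = {[hotel=india]}: π^{-1}(V) = {hotel, india} ∉ τ ✗.
  V = {[foxtrot=golf], [hotel=india]}: π^{-1}(V) = {foxtrot, golf, hotel, india} ∈ τ ✓.
Open sets in the quotient: τ_Q = {{}, {[foxtrot=golf], [hotel=india]}} (2 elements).


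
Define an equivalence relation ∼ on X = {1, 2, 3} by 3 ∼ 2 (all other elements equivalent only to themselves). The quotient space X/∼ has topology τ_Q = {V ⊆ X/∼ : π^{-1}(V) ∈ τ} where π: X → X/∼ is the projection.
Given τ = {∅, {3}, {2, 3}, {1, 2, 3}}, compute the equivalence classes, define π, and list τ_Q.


X/∼ = {[1], [2=3]}; |τ_Q| = 3.

Equivalence classes: [1], [2=3].
Quotient map π: X → X/∼ sends 1 ↦ [1], 2 ↦ [2=3], 3 ↦ [2=3].
For each subset V ⊆ X/∼, compute π^{-1}(V) ⊆ X and check whether π^{-1}(V) ∈ τ. V is open in τ_Q iff π^{-1}(V) ∈ τ.
  V = {}: π^{-1}(V) = ∅ ∈ τ ✓.
  V = {[1]}: π^{-1}(V) = {1} ∉ τ ✗.
  V = {[2=3]}: π^{-1}(V) = {2, 3} ∈ τ ✓.
  V = {[1], [2=3]}: π^{-1}(V) = {1, 2, 3} ∈ τ ✓.
Open sets in the quotient: τ_Q = {{}, {[2=3]}, {[1], [2=3]}} (3 elements).


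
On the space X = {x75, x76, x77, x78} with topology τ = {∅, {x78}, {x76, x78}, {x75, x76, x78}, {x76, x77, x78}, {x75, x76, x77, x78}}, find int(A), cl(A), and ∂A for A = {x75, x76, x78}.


int(A) = {x75, x76, x78}, cl(A) = {x75, x76, x77, x78}, ∂A = {x77}.

Closed sets in (X, τ) are complements of opens:
  closed(X, τ) = {∅, {x75}, {x77}, {x75, x77}, {x75, x76, x77}, {x75, x76, x77, x78}}.
int(A) = ⋃ {U ∈ τ : U ⊆ A}. Opens contained in A: ∅, {x78}, {x76, x78}, {x75, x76, x78}.
Taking the union of these: int(A) = {x75, x76, x78}.
cl(A) = ⋂ {C closed : A ⊆ C}. Closed sets containing A: {x75, x76, x77, x78}.
Intersecting these: cl(A) = {x75, x76, x77, x78}.
∂A = cl(A) ∖ int(A) = {x75, x76, x77, x78} ∖ {x75, x76, x78} = {x77}.


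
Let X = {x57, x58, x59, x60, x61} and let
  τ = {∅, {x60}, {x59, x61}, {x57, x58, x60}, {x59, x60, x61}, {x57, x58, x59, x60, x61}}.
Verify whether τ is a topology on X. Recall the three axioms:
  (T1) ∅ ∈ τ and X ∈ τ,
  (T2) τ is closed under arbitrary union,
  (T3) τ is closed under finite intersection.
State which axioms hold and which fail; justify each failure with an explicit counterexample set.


τ IS a topology on X.

Axiom (T1): ∅ ∈ τ? Yes; X ∈ τ? Yes.
Axiom (T2/T3): check pairwise unions and intersections of members of τ.
All pairwise intersections and unions checked — each lies in τ. Therefore τ satisfies (T1), (T2), (T3): it IS a topology on X.


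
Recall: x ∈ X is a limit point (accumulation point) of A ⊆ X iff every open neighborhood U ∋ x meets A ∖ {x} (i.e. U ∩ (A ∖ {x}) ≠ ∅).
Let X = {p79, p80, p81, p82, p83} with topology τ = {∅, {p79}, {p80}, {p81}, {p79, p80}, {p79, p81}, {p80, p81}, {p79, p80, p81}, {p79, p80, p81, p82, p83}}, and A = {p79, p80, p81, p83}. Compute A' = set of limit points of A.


A' = {p82, p83}

For each x ∈ X, list the open sets U ∈ τ with x ∈ U, then check whether U ∩ (A ∖ {x}) ≠ ∅ for every such U.
  x = p79: open {p79} ∋ x has {p79} ∩ (A ∖ {p79}) = ∅, so x is NOT a limit point.
  x = p80: open {p80} ∋ x has {p80} ∩ (A ∖ {p80}) = ∅, so x is NOT a limit point.
  x = p81: open {p81} ∋ x has {p81} ∩ (A ∖ {p81}) = ∅, so x is NOT a limit point.
  x = p82: opens ∋ x are {p79, p80, p81, p82, p83}; each meets A ∖ {p82}, so x IS a limit point.
  x = p83: opens ∋ x are {p79, p80, p81, p82, p83}; each meets A ∖ {p83}, so x IS a limit point.
Collecting: A' = {p82, p83}.


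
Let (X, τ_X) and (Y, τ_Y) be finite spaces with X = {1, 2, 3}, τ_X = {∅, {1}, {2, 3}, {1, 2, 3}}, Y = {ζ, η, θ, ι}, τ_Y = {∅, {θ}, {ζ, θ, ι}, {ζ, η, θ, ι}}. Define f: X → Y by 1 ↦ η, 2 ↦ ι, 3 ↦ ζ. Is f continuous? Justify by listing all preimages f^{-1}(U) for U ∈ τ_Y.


f IS continuous.

Compute f^{-1}(U) for each U ∈ τ_Y:
  U = ∅: f^{-1}(U) = ∅ ∈ τ_X ✓.
  U = {θ}: f^{-1}(U) = ∅ ∈ τ_X ✓.
  U = {ζ, θ, ι}: f^{-1}(U) = {2, 3} ∈ τ_X ✓.
  U = {ζ, η, θ, ι}: f^{-1}(U) = {1, 2, 3} ∈ τ_X ✓.
Every preimage lies in τ_X, so f IS continuous.


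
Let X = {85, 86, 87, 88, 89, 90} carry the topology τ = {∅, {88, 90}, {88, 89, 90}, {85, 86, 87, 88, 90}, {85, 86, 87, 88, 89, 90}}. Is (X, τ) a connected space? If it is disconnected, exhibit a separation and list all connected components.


(X, τ) is connected.

Find clopen sets (U ∈ τ with X ∖ U ∈ τ):
  U = ∅, X ∖ U = {85, 86, 87, 88, 89, 90} — both open, so U is clopen.
  U = {85, 86, 87, 88, 89, 90}, X ∖ U = ∅ — both open, so U is clopen.
Only trivial clopens (∅ and X) exist, so (X, τ) is connected.
Compute connected components by grouping points that agree on all clopens:
  component: {85, 86, 87, 88, 89, 90}


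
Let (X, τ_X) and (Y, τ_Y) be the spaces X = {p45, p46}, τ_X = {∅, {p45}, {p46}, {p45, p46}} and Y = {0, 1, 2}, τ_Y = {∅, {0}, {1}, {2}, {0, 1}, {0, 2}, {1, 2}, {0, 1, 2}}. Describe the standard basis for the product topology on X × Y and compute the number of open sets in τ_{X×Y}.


Basis B = {∅ × ∅, {p45} × {0}, {p45} × {1}, {p45} × {2}, {p46} × {0}, {p46} × {1}, {p46} × {2}, {p45} × {0, 1}, {p45} × {0, 2}, {p45, p46} × {0}, {p45} × {1, 2}, {p45, p46} × {1}, {p45, p46} × {2}, {p46} × {0, 1}, {p46} × {0, 2}, {p46} × {1, 2}, {p45} × {0, 1, 2}, {p46} × {0, 1, 2}, {p45, p46} × {0, 1}, {p45, p46} × {0, 2}, {p45, p46} × {1, 2}, {p45, p46} × {0, 1, 2}}; |τ_{X×Y}| = 64.

Enumerate products U × V with U ∈ τ_X, V ∈ τ_Y (deduplicated):
  ∅ × ∅ = {} (∅)
  {p45} × {0} = {(p45,0)}
  {p45} × {1} = {(p45,1)}
  {p45} × {2} = {(p45,2)}
  {p46} × {0} = {(p46,0)}
  {p46} × {1} = {(p46,1)}
  {p46} × {2} = {(p46,2)}
  {p45} × {0, 1} = {(p45,0), (p45,1)}
  {p45} × {0, 2} = {(p45,0), (p45,2)}
  {p45, p46} × {0} = {(p45,0), (p46,0)}
  {p45} × {1, 2} = {(p45,1), (p45,2)}
  {p45, p46} × {1} = {(p45,1), (p46,1)}
  {p45, p46} × {2} = {(p45,2), (p46,2)}
  {p46} × {0, 1} = {(p46,0), (p46,1)}
  {p46} × {0, 2} = {(p46,0), (p46,2)}
  {p46} × {1, 2} = {(p46,1), (p46,2)}
  {p45} × {0, 1, 2} = {(p45,0), (p45,1), (p45,2)}
  {p46} × {0, 1, 2} = {(p46,0), (p46,1), (p46,2)}
  {p45, p46} × {0, 1} = {(p45,0), (p45,1), (p46,0), (p46,1)}
  {p45, p46} × {0, 2} = {(p45,0), (p45,2), (p46,0), (p46,2)}
  {p45, p46} × {1, 2} = {(p45,1), (p45,2), (p46,1), (p46,2)}
  {p45, p46} × {0, 1, 2} = {(p45,0), (p45,1), (p45,2), (p46,0), (p46,1), (p46,2)}
These 22 distinct sets form the basis B.
Close under arbitrary unions to get τ_{X×Y}; counting gives |τ_{X×Y}| = 64.


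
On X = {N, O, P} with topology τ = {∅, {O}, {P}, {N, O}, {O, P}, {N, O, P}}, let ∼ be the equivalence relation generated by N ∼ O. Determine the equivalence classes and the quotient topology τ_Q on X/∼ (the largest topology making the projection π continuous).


X/∼ = {[N=O], [P]}; |τ_Q| = 4.

Equivalence classes: [N=O], [P].
Quotient map π: X → X/∼ sends N ↦ [N=O], O ↦ [N=O], P ↦ [P].
For each subset V ⊆ X/∼, compute π^{-1}(V) ⊆ X and check whether π^{-1}(V) ∈ τ. V is open in τ_Q iff π^{-1}(V) ∈ τ.
  V = {}: π^{-1}(V) = ∅ ∈ τ ✓.
  V = {[N=O]}: π^{-1}(V) = {N, O} ∈ τ ✓.
  V = {[P]}: π^{-1}(V) = {P} ∈ τ ✓.
  V = {[N=O], [P]}: π^{-1}(V) = {N, O, P} ∈ τ ✓.
Open sets in the quotient: τ_Q = {{}, {[N=O]}, {[P]}, {[N=O], [P]}} (4 elements).


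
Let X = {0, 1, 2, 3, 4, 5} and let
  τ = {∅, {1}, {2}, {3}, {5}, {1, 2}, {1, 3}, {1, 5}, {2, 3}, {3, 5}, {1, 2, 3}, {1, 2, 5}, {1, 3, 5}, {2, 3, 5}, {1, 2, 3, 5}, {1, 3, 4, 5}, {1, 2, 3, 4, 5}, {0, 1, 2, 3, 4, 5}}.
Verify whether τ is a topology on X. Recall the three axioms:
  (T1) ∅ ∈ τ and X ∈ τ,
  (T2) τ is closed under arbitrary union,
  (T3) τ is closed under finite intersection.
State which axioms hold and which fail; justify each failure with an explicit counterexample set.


τ is NOT a topology on X.

Axiom (T1): ∅ ∈ τ? Yes; X ∈ τ? Yes.
Axiom (T2/T3): check pairwise unions and intersections of members of τ.
Counterexample for (T2): {2} ∪ {5} = {2, 5} ∉ τ. Therefore τ is NOT a topology.


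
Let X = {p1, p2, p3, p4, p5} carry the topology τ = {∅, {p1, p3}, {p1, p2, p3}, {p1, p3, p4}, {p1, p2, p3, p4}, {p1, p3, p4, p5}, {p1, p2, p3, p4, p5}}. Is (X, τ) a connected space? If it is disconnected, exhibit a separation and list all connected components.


(X, τ) is connected.

Find clopen sets (U ∈ τ with X ∖ U ∈ τ):
  U = ∅, X ∖ U = {p1, p2, p3, p4, p5} — both open, so U is clopen.
  U = {p1, p2, p3, p4, p5}, X ∖ U = ∅ — both open, so U is clopen.
Only trivial clopens (∅ and X) exist, so (X, τ) is connected.
Compute connected components by grouping points that agree on all clopens:
  component: {p1, p2, p3, p4, p5}


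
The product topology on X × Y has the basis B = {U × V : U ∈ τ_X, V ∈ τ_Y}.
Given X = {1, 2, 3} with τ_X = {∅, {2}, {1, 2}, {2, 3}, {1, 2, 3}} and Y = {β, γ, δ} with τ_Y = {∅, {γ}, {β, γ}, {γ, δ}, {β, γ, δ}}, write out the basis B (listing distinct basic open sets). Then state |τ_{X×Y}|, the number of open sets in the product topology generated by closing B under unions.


Basis B = {∅ × ∅, {2} × {γ}, {1, 2} × {γ}, {2} × {β, γ}, {2} × {γ, δ}, {2, 3} × {γ}, {1, 2, 3} × {γ}, {2} × {β, γ, δ}, {1, 2} × {β, γ}, {1, 2} × {γ, δ}, {2, 3} × {β, γ}, {2, 3} × {γ, δ}, {1, 2} × {β, γ, δ}, {1, 2, 3} × {β, γ}, {1, 2, 3} × {γ, δ}, {2, 3} × {β, γ, δ}, {1, 2, 3} × {β, γ, δ}}; |τ_{X×Y}| = 48.

Enumerate products U × V with U ∈ τ_X, V ∈ τ_Y (deduplicated):
  ∅ × ∅ = {} (∅)
  {2} × {γ} = {(2,γ)}
  {1, 2} × {γ} = {(1,γ), (2,γ)}
  {2} × {β, γ} = {(2,β), (2,γ)}
  {2} × {γ, δ} = {(2,γ), (2,δ)}
  {2, 3} × {γ} = {(2,γ), (3,γ)}
  {1, 2, 3} × {γ} = {(1,γ), (2,γ), (3,γ)}
  {2} × {β, γ, δ} = {(2,β), (2,γ), (2,δ)}
  {1, 2} × {β, γ} = {(1,β), (1,γ), (2,β), (2,γ)}
  {1, 2} × {γ, δ} = {(1,γ), (1,δ), (2,γ), (2,δ)}
  {2, 3} × {β, γ} = {(2,β), (2,γ), (3,β), (3,γ)}
  {2, 3} × {γ, δ} = {(2,γ), (2,δ), (3,γ), (3,δ)}
  {1, 2} × {β, γ, δ} = {(1,β), (1,γ), (1,δ), (2,β), (2,γ), (2,δ)}
  {1, 2, 3} × {β, γ} = {(1,β), (1,γ), (2,β), (2,γ), (3,β), (3,γ)}
  {1, 2, 3} × {γ, δ} = {(1,γ), (1,δ), (2,γ), (2,δ), (3,γ), (3,δ)}
  {2, 3} × {β, γ, δ} = {(2,β), (2,γ), (2,δ), (3,β), (3,γ), (3,δ)}
  {1, 2, 3} × {β, γ, δ} = {(1,β), (1,γ), (1,δ), (2,β), (2,γ), (2,δ), (3,β), (3,γ), (3,δ)}
These 17 distinct sets form the basis B.
Close under arbitrary unions to get τ_{X×Y}; counting gives |τ_{X×Y}| = 48.


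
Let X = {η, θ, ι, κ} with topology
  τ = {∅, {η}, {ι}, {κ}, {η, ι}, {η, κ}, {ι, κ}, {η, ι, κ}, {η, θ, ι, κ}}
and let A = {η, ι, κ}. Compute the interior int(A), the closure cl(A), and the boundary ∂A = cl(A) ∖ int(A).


int(A) = {η, ι, κ}, cl(A) = {η, θ, ι, κ}, ∂A = {θ}.

Closed sets in (X, τ) are complements of opens:
  closed(X, τ) = {∅, {θ}, {η, θ}, {θ, ι}, {θ, κ}, {η, θ, ι}, {η, θ, κ}, {θ, ι, κ}, {η, θ, ι, κ}}.
int(A) = ⋃ {U ∈ τ : U ⊆ A}. Opens contained in A: ∅, {η}, {ι}, {κ}, {η, ι}, {η, κ}, {ι, κ}, {η, ι, κ}.
Taking the union of these: int(A) = {η, ι, κ}.
cl(A) = ⋂ {C closed : A ⊆ C}. Closed sets containing A: {η, θ, ι, κ}.
Intersecting these: cl(A) = {η, θ, ι, κ}.
∂A = cl(A) ∖ int(A) = {η, θ, ι, κ} ∖ {η, ι, κ} = {θ}.


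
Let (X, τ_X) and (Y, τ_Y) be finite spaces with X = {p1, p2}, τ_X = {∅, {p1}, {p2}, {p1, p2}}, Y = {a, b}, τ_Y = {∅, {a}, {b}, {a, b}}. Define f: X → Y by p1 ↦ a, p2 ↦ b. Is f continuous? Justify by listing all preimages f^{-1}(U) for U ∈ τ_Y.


f IS continuous.

Compute f^{-1}(U) for each U ∈ τ_Y:
  U = ∅: f^{-1}(U) = ∅ ∈ τ_X ✓.
  U = {a}: f^{-1}(U) = {p1} ∈ τ_X ✓.
  U = {b}: f^{-1}(U) = {p2} ∈ τ_X ✓.
  U = {a, b}: f^{-1}(U) = {p1, p2} ∈ τ_X ✓.
Every preimage lies in τ_X, so f IS continuous.


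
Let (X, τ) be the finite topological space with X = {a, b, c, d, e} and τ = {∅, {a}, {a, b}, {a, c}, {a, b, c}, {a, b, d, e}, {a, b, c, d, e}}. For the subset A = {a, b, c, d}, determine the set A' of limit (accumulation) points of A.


A' = {b, c, d, e}

For each x ∈ X, list the open sets U ∈ τ with x ∈ U, then check whether U ∩ (A ∖ {x}) ≠ ∅ for every such U.
  x = a: open {a} ∋ x has {a} ∩ (A ∖ {a}) = ∅, so x is NOT a limit point.
  x = b: opens ∋ x are {a, b}, {a, b, c}, {a, b, d, e}, {a, b, c, d, e}; each meets A ∖ {b}, so x IS a limit point.
  x = c: opens ∋ x are {a, c}, {a, b, c}, {a, b, c, d, e}; each meets A ∖ {c}, so x IS a limit point.
  x = d: opens ∋ x are {a, b, d, e}, {a, b, c, d, e}; each meets A ∖ {d}, so x IS a limit point.
  x = e: opens ∋ x are {a, b, d, e}, {a, b, c, d, e}; each meets A ∖ {e}, so x IS a limit point.
Collecting: A' = {b, c, d, e}.


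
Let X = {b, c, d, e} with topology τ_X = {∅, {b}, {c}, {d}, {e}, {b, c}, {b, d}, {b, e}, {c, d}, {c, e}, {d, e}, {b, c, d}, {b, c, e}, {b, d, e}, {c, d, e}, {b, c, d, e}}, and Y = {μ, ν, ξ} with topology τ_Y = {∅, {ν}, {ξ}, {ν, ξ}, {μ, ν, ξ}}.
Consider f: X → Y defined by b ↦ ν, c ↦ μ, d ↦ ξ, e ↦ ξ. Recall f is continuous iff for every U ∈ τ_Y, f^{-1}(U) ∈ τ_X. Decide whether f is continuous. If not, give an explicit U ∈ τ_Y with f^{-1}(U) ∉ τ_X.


f IS continuous.

Compute f^{-1}(U) for each U ∈ τ_Y:
  U = ∅: f^{-1}(U) = ∅ ∈ τ_X ✓.
  U = {ν}: f^{-1}(U) = {b} ∈ τ_X ✓.
  U = {ξ}: f^{-1}(U) = {d, e} ∈ τ_X ✓.
  U = {ν, ξ}: f^{-1}(U) = {b, d, e} ∈ τ_X ✓.
  U = {μ, ν, ξ}: f^{-1}(U) = {b, c, d, e} ∈ τ_X ✓.
Every preimage lies in τ_X, so f IS continuous.


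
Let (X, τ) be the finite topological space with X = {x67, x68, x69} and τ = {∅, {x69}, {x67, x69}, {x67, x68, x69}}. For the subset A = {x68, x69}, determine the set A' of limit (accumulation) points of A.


A' = {x67, x68}

For each x ∈ X, list the open sets U ∈ τ with x ∈ U, then check whether U ∩ (A ∖ {x}) ≠ ∅ for every such U.
  x = x67: opens ∋ x are {x67, x69}, {x67, x68, x69}; each meets A ∖ {x67}, so x IS a limit point.
  x = x68: opens ∋ x are {x67, x68, x69}; each meets A ∖ {x68}, so x IS a limit point.
  x = x69: open {x69} ∋ x has {x69} ∩ (A ∖ {x69}) = ∅, so x is NOT a limit point.
Collecting: A' = {x67, x68}.


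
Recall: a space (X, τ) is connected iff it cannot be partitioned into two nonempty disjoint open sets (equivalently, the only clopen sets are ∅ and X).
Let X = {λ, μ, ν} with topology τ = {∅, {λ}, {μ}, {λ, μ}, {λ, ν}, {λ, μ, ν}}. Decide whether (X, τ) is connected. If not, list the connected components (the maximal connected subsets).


(X, τ) is disconnected; components = [{μ}, {λ, ν}].

Find clopen sets (U ∈ τ with X ∖ U ∈ τ):
  U = ∅, X ∖ U = {λ, μ, ν} — both open, so U is clopen.
  U = {μ}, X ∖ U = {λ, ν} — both open, so U is clopen.
  U = {λ, ν}, X ∖ U = {μ} — both open, so U is clopen.
  U = {λ, μ, ν}, X ∖ U = ∅ — both open, so U is clopen.
Nontrivial clopen(s) exist: e.g. {λ, ν}. So (X, τ) is disconnected.
Compute connected components by grouping points that agree on all clopens:
  component: {μ}
  component: {λ, ν}


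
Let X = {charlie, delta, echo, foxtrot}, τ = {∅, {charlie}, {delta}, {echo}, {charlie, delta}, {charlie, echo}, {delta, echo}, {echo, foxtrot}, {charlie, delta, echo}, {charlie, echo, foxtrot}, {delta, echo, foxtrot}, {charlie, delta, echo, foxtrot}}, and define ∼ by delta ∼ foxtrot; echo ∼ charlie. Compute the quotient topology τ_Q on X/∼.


X/∼ = {[charlie=echo], [delta=foxtrot]}; |τ_Q| = 3.

Equivalence classes: [charlie=echo], [delta=foxtrot].
Quotient map π: X → X/∼ sends charlie ↦ [charlie=echo], delta ↦ [delta=foxtrot], echo ↦ [charlie=echo], foxtrot ↦ [delta=foxtrot].
For each subset V ⊆ X/∼, compute π^{-1}(V) ⊆ X and check whether π^{-1}(V) ∈ τ. V is open in τ_Q iff π^{-1}(V) ∈ τ.
  V = {}: π^{-1}(V) = ∅ ∈ τ ✓.
  V = {[charlie=echo]}: π^{-1}(V) = {charlie, echo} ∈ τ ✓.
  V = {[delta=foxtrot]}: π^{-1}(V) = {delta, foxtrot} ∉ τ ✗.
  V = {[charlie=echo], [delta=foxtrot]}: π^{-1}(V) = {charlie, delta, echo, foxtrot} ∈ τ ✓.
Open sets in the quotient: τ_Q = {{}, {[charlie=echo]}, {[charlie=echo], [delta=foxtrot]}} (3 elements).


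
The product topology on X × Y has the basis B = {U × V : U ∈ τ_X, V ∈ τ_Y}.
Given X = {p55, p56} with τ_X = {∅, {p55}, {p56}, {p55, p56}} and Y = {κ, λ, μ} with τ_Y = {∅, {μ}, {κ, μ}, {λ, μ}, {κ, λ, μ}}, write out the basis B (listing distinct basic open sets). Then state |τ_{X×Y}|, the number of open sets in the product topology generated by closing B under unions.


Basis B = {∅ × ∅, {p55} × {μ}, {p56} × {μ}, {p55} × {κ, μ}, {p55} × {λ, μ}, {p55, p56} × {μ}, {p56} × {κ, μ}, {p56} × {λ, μ}, {p55} × {κ, λ, μ}, {p56} × {κ, λ, μ}, {p55, p56} × {κ, μ}, {p55, p56} × {λ, μ}, {p55, p56} × {κ, λ, μ}}; |τ_{X×Y}| = 25.

Enumerate products U × V with U ∈ τ_X, V ∈ τ_Y (deduplicated):
  ∅ × ∅ = {} (∅)
  {p55} × {μ} = {(p55,μ)}
  {p56} × {μ} = {(p56,μ)}
  {p55} × {κ, μ} = {(p55,κ), (p55,μ)}
  {p55} × {λ, μ} = {(p55,λ), (p55,μ)}
  {p55, p56} × {μ} = {(p55,μ), (p56,μ)}
  {p56} × {κ, μ} = {(p56,κ), (p56,μ)}
  {p56} × {λ, μ} = {(p56,λ), (p56,μ)}
  {p55} × {κ, λ, μ} = {(p55,κ), (p55,λ), (p55,μ)}
  {p56} × {κ, λ, μ} = {(p56,κ), (p56,λ), (p56,μ)}
  {p55, p56} × {κ, μ} = {(p55,κ), (p55,μ), (p56,κ), (p56,μ)}
  {p55, p56} × {λ, μ} = {(p55,λ), (p55,μ), (p56,λ), (p56,μ)}
  {p55, p56} × {κ, λ, μ} = {(p55,κ), (p55,λ), (p55,μ), (p56,κ), (p56,λ), (p56,μ)}
These 13 distinct sets form the basis B.
Close under arbitrary unions to get τ_{X×Y}; counting gives |τ_{X×Y}| = 25.


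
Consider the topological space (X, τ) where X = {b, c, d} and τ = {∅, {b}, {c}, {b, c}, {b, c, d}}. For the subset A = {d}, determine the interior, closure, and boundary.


int(A) = ∅, cl(A) = {d}, ∂A = {d}.

Closed sets in (X, τ) are complements of opens:
  closed(X, τ) = {∅, {d}, {b, d}, {c, d}, {b, c, d}}.
int(A) = ⋃ {U ∈ τ : U ⊆ A}. Opens contained in A: ∅.
Taking the union of these: int(A) = ∅.
cl(A) = ⋂ {C closed : A ⊆ C}. Closed sets containing A: {d}, {b, d}, {c, d}, {b, c, d}.
Intersecting these: cl(A) = {d}.
∂A = cl(A) ∖ int(A) = {d} ∖ ∅ = {d}.


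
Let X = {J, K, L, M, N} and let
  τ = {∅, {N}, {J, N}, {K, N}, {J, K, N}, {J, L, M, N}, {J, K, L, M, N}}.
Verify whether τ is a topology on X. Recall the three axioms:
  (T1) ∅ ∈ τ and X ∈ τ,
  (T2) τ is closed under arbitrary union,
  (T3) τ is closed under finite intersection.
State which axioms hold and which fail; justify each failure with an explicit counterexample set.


τ IS a topology on X.

Axiom (T1): ∅ ∈ τ? Yes; X ∈ τ? Yes.
Axiom (T2/T3): check pairwise unions and intersections of members of τ.
All pairwise intersections and unions checked — each lies in τ. Therefore τ satisfies (T1), (T2), (T3): it IS a topology on X.


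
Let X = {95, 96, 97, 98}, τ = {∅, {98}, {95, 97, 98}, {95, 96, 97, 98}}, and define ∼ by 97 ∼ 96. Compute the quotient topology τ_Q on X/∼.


X/∼ = {[95], [96=97], [98]}; |τ_Q| = 3.

Equivalence classes: [95], [96=97], [98].
Quotient map π: X → X/∼ sends 95 ↦ [95], 96 ↦ [96=97], 97 ↦ [96=97], 98 ↦ [98].
For each subset V ⊆ X/∼, compute π^{-1}(V) ⊆ X and check whether π^{-1}(V) ∈ τ. V is open in τ_Q iff π^{-1}(V) ∈ τ.
  V = {}: π^{-1}(V) = ∅ ∈ τ ✓.
  V = {[95]}: π^{-1}(V) = {95} ∉ τ ✗.
  V = {[96=97]}: π^{-1}(V) = {96, 97} ∉ τ ✗.
  V = {[95], [96=97]}: π^{-1}(V) = {95, 96, 97} ∉ τ ✗.
  V = {[98]}: π^{-1}(V) = {98} ∈ τ ✓.
  V = {[95], [98]}: π^{-1}(V) = {95, 98} ∉ τ ✗.
  V = {[96=97], [98]}: π^{-1}(V) = {96, 97, 98} ∉ τ ✗.
  V = {[95], [96=97], [98]}: π^{-1}(V) = {95, 96, 97, 98} ∈ τ ✓.
Open sets in the quotient: τ_Q = {{}, {[98]}, {[95], [96=97], [98]}} (3 elements).


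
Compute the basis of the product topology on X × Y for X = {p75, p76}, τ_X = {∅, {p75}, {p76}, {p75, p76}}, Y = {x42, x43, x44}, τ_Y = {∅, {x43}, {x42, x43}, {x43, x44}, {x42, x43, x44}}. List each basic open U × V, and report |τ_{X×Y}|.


Basis B = {∅ × ∅, {p75} × {x43}, {p76} × {x43}, {p75} × {x42, x43}, {p75} × {x43, x44}, {p75, p76} × {x43}, {p76} × {x42, x43}, {p76} × {x43, x44}, {p75} × {x42, x43, x44}, {p76} × {x42, x43, x44}, {p75, p76} × {x42, x43}, {p75, p76} × {x43, x44}, {p75, p76} × {x42, x43, x44}}; |τ_{X×Y}| = 25.

Enumerate products U × V with U ∈ τ_X, V ∈ τ_Y (deduplicated):
  ∅ × ∅ = {} (∅)
  {p75} × {x43} = {(p75,x43)}
  {p76} × {x43} = {(p76,x43)}
  {p75} × {x42, x43} = {(p75,x42), (p75,x43)}
  {p75} × {x43, x44} = {(p75,x43), (p75,x44)}
  {p75, p76} × {x43} = {(p75,x43), (p76,x43)}
  {p76} × {x42, x43} = {(p76,x42), (p76,x43)}
  {p76} × {x43, x44} = {(p76,x43), (p76,x44)}
  {p75} × {x42, x43, x44} = {(p75,x42), (p75,x43), (p75,x44)}
  {p76} × {x42, x43, x44} = {(p76,x42), (p76,x43), (p76,x44)}
  {p75, p76} × {x42, x43} = {(p75,x42), (p75,x43), (p76,x42), (p76,x43)}
  {p75, p76} × {x43, x44} = {(p75,x43), (p75,x44), (p76,x43), (p76,x44)}
  {p75, p76} × {x42, x43, x44} = {(p75,x42), (p75,x43), (p75,x44), (p76,x42), (p76,x43), (p76,x44)}
These 13 distinct sets form the basis B.
Close under arbitrary unions to get τ_{X×Y}; counting gives |τ_{X×Y}| = 25.


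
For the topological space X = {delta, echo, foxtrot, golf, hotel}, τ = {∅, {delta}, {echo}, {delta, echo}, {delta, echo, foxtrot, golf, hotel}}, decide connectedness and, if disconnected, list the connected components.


(X, τ) is connected.

Find clopen sets (U ∈ τ with X ∖ U ∈ τ):
  U = ∅, X ∖ U = {delta, echo, foxtrot, golf, hotel} — both open, so U is clopen.
  U = {delta, echo, foxtrot, golf, hotel}, X ∖ U = ∅ — both open, so U is clopen.
Only trivial clopens (∅ and X) exist, so (X, τ) is connected.
Compute connected components by grouping points that agree on all clopens:
  component: {delta, echo, foxtrot, golf, hotel}


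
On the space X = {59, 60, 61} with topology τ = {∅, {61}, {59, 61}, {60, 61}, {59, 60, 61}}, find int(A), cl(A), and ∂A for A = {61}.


int(A) = {61}, cl(A) = {59, 60, 61}, ∂A = {59, 60}.

Closed sets in (X, τ) are complements of opens:
  closed(X, τ) = {∅, {59}, {60}, {59, 60}, {59, 60, 61}}.
int(A) = ⋃ {U ∈ τ : U ⊆ A}. Opens contained in A: ∅, {61}.
Taking the union of these: int(A) = {61}.
cl(A) = ⋂ {C closed : A ⊆ C}. Closed sets containing A: {59, 60, 61}.
Intersecting these: cl(A) = {59, 60, 61}.
∂A = cl(A) ∖ int(A) = {59, 60, 61} ∖ {61} = {59, 60}.


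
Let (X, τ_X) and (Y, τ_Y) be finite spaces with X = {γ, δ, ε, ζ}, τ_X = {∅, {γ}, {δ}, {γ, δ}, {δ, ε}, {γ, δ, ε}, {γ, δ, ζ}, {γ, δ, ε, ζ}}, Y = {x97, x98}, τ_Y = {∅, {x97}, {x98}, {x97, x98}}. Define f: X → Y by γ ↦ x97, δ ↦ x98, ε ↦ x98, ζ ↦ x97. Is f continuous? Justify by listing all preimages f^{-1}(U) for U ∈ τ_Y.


f is NOT continuous.

Compute f^{-1}(U) for each U ∈ τ_Y:
  U = ∅: f^{-1}(U) = ∅ ∈ τ_X ✓.
  U = {x97}: f^{-1}(U) = {γ, ζ} ∉ τ_X ✗.
  U = {x98}: f^{-1}(U) = {δ, ε} ∈ τ_X ✓.
  U = {x97, x98}: f^{-1}(U) = {γ, δ, ε, ζ} ∈ τ_X ✓.
Found U = {x97} with f^{-1}(U) = {γ, ζ} not in τ_X. Therefore f is NOT continuous.


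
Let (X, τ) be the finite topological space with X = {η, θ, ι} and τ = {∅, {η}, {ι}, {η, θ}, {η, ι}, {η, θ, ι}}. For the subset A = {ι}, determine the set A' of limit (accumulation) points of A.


A' = ∅

For each x ∈ X, list the open sets U ∈ τ with x ∈ U, then check whether U ∩ (A ∖ {x}) ≠ ∅ for every such U.
  x = η: open {η} ∋ x has {η} ∩ (A ∖ {η}) = ∅, so x is NOT a limit point.
  x = θ: open {η, θ} ∋ x has {η, θ} ∩ (A ∖ {θ}) = ∅, so x is NOT a limit point.
  x = ι: open {ι} ∋ x has {ι} ∩ (A ∖ {ι}) = ∅, so x is NOT a limit point.
Collecting: A' = ∅.


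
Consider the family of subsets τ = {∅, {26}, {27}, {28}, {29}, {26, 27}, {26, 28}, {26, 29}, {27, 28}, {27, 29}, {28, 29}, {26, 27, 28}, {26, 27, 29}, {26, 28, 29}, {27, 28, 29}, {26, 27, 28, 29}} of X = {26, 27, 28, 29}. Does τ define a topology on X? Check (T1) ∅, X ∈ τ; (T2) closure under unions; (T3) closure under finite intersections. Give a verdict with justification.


τ IS a topology on X.

Axiom (T1): ∅ ∈ τ? Yes; X ∈ τ? Yes.
Axiom (T2/T3): check pairwise unions and intersections of members of τ.
All pairwise intersections and unions checked — each lies in τ. Therefore τ satisfies (T1), (T2), (T3): it IS a topology on X.


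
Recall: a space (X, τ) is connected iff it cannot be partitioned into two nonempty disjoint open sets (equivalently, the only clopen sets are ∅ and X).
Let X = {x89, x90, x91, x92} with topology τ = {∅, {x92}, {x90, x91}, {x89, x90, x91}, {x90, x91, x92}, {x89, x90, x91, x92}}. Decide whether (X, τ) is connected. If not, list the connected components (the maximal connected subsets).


(X, τ) is disconnected; components = [{x92}, {x89, x90, x91}].

Find clopen sets (U ∈ τ with X ∖ U ∈ τ):
  U = ∅, X ∖ U = {x89, x90, x91, x92} — both open, so U is clopen.
  U = {x92}, X ∖ U = {x89, x90, x91} — both open, so U is clopen.
  U = {x89, x90, x91}, X ∖ U = {x92} — both open, so U is clopen.
  U = {x89, x90, x91, x92}, X ∖ U = ∅ — both open, so U is clopen.
Nontrivial clopen(s) exist: e.g. {x89, x90, x91}. So (X, τ) is disconnected.
Compute connected components by grouping points that agree on all clopens:
  component: {x92}
  component: {x89, x90, x91}


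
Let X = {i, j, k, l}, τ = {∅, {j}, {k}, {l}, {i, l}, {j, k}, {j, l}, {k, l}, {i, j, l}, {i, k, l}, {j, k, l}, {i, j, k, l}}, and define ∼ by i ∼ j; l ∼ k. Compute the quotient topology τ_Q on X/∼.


X/∼ = {[i=j], [k=l]}; |τ_Q| = 3.

Equivalence classes: [i=j], [k=l].
Quotient map π: X → X/∼ sends i ↦ [i=j], j ↦ [i=j], k ↦ [k=l], l ↦ [k=l].
For each subset V ⊆ X/∼, compute π^{-1}(V) ⊆ X and check whether π^{-1}(V) ∈ τ. V is open in τ_Q iff π^{-1}(V) ∈ τ.
  V = {}: π^{-1}(V) = ∅ ∈ τ ✓.
  V = {[i=j]}: π^{-1}(V) = {i, j} ∉ τ ✗.
  V = {[k=l]}: π^{-1}(V) = {k, l} ∈ τ ✓.
  V = {[i=j], [k=l]}: π^{-1}(V) = {i, j, k, l} ∈ τ ✓.
Open sets in the quotient: τ_Q = {{}, {[k=l]}, {[i=j], [k=l]}} (3 elements).


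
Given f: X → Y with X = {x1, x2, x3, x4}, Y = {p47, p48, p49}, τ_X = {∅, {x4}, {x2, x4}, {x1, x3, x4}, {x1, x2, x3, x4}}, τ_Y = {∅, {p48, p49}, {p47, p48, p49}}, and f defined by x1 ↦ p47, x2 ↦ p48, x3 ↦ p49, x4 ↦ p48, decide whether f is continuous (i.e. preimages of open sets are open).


f is NOT continuous.

Compute f^{-1}(U) for each U ∈ τ_Y:
  U = ∅: f^{-1}(U) = ∅ ∈ τ_X ✓.
  U = {p48, p49}: f^{-1}(U) = {x2, x3, x4} ∉ τ_X ✗.
  U = {p47, p48, p49}: f^{-1}(U) = {x1, x2, x3, x4} ∈ τ_X ✓.
Found U = {p48, p49} with f^{-1}(U) = {x2, x3, x4} not in τ_X. Therefore f is NOT continuous.


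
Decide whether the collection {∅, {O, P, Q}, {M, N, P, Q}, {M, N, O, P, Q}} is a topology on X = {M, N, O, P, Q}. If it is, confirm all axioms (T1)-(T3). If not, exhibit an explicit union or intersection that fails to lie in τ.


τ is NOT a topology on X.

Axiom (T1): ∅ ∈ τ? Yes; X ∈ τ? Yes.
Axiom (T2/T3): check pairwise unions and intersections of members of τ.
Counterexample for (T3): {O, P, Q} ∩ {M, N, P, Q} = {P, Q} ∉ τ. Therefore τ is NOT a topology.


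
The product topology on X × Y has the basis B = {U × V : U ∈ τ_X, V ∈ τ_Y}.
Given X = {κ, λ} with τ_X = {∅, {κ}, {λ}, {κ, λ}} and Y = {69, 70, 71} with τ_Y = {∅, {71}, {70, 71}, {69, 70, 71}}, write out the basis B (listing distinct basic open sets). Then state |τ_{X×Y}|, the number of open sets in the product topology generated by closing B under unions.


Basis B = {∅ × ∅, {κ} × {71}, {λ} × {71}, {κ} × {70, 71}, {κ, λ} × {71}, {λ} × {70, 71}, {κ} × {69, 70, 71}, {λ} × {69, 70, 71}, {κ, λ} × {70, 71}, {κ, λ} × {69, 70, 71}}; |τ_{X×Y}| = 16.

Enumerate products U × V with U ∈ τ_X, V ∈ τ_Y (deduplicated):
  ∅ × ∅ = {} (∅)
  {κ} × {71} = {(κ,71)}
  {λ} × {71} = {(λ,71)}
  {κ} × {70, 71} = {(κ,70), (κ,71)}
  {κ, λ} × {71} = {(κ,71), (λ,71)}
  {λ} × {70, 71} = {(λ,70), (λ,71)}
  {κ} × {69, 70, 71} = {(κ,69), (κ,70), (κ,71)}
  {λ} × {69, 70, 71} = {(λ,69), (λ,70), (λ,71)}
  {κ, λ} × {70, 71} = {(κ,70), (κ,71), (λ,70), (λ,71)}
  {κ, λ} × {69, 70, 71} = {(κ,69), (κ,70), (κ,71), (λ,69), (λ,70), (λ,71)}
These 10 distinct sets form the basis B.
Close under arbitrary unions to get τ_{X×Y}; counting gives |τ_{X×Y}| = 16.


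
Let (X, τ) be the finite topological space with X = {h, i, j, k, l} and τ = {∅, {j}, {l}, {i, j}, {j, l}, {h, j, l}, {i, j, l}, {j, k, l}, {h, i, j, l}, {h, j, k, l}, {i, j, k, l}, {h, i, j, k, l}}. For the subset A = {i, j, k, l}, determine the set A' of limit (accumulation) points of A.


A' = {h, i, k}

For each x ∈ X, list the open sets U ∈ τ with x ∈ U, then check whether U ∩ (A ∖ {x}) ≠ ∅ for every such U.
  x = h: opens ∋ x are {h, j, l}, {h, i, j, l}, {h, j, k, l}, {h, i, j, k, l}; each meets A ∖ {h}, so x IS a limit point.
  x = i: opens ∋ x are {i, j}, {i, j, l}, {h, i, j, l}, {i, j, k, l}, {h, i, j, k, l}; each meets A ∖ {i}, so x IS a limit point.
  x = j: open {j} ∋ x has {j} ∩ (A ∖ {j}) = ∅, so x is NOT a limit point.
  x = k: opens ∋ x are {j, k, l}, {h, j, k, l}, {i, j, k, l}, {h, i, j, k, l}; each meets A ∖ {k}, so x IS a limit point.
  x = l: open {l} ∋ x has {l} ∩ (A ∖ {l}) = ∅, so x is NOT a limit point.
Collecting: A' = {h, i, k}.


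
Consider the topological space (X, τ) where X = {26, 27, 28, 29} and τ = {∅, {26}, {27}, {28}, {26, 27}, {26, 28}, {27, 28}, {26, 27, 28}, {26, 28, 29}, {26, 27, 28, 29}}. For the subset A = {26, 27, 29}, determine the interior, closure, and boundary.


int(A) = {26, 27}, cl(A) = {26, 27, 29}, ∂A = {29}.

Closed sets in (X, τ) are complements of opens:
  closed(X, τ) = {∅, {27}, {29}, {26, 29}, {27, 29}, {28, 29}, {26, 27, 29}, {26, 28, 29}, {27, 28, 29}, {26, 27, 28, 29}}.
int(A) = ⋃ {U ∈ τ : U ⊆ A}. Opens contained in A: ∅, {26}, {27}, {26, 27}.
Taking the union of these: int(A) = {26, 27}.
cl(A) = ⋂ {C closed : A ⊆ C}. Closed sets containing A: {26, 27, 29}, {26, 27, 28, 29}.
Intersecting these: cl(A) = {26, 27, 29}.
∂A = cl(A) ∖ int(A) = {26, 27, 29} ∖ {26, 27} = {29}.


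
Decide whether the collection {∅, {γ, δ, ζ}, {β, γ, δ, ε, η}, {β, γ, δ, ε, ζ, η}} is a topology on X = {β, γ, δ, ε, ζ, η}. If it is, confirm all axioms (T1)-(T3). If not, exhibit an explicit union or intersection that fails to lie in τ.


τ is NOT a topology on X.

Axiom (T1): ∅ ∈ τ? Yes; X ∈ τ? Yes.
Axiom (T2/T3): check pairwise unions and intersections of members of τ.
Counterexample for (T3): {γ, δ, ζ} ∩ {β, γ, δ, ε, η} = {γ, δ} ∉ τ. Therefore τ is NOT a topology.


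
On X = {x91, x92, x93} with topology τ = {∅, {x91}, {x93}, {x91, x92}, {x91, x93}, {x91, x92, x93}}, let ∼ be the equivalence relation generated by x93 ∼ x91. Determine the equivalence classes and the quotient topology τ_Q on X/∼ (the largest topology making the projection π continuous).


X/∼ = {[x91=x93], [x92]}; |τ_Q| = 3.

Equivalence classes: [x91=x93], [x92].
Quotient map π: X → X/∼ sends x91 ↦ [x91=x93], x92 ↦ [x92], x93 ↦ [x91=x93].
For each subset V ⊆ X/∼, compute π^{-1}(V) ⊆ X and check whether π^{-1}(V) ∈ τ. V is open in τ_Q iff π^{-1}(V) ∈ τ.
  V = {}: π^{-1}(V) = ∅ ∈ τ ✓.
  V = {[x91=x93]}: π^{-1}(V) = {x91, x93} ∈ τ ✓.
  V = {[x92]}: π^{-1}(V) = {x92} ∉ τ ✗.
  V = {[x91=x93], [x92]}: π^{-1}(V) = {x91, x92, x93} ∈ τ ✓.
Open sets in the quotient: τ_Q = {{}, {[x91=x93]}, {[x91=x93], [x92]}} (3 elements).


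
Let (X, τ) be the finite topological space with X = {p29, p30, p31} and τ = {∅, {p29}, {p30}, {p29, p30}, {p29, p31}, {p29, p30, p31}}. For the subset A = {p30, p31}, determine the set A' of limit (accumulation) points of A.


A' = ∅

For each x ∈ X, list the open sets U ∈ τ with x ∈ U, then check whether U ∩ (A ∖ {x}) ≠ ∅ for every such U.
  x = p29: open {p29} ∋ x has {p29} ∩ (A ∖ {p29}) = ∅, so x is NOT a limit point.
  x = p30: open {p30} ∋ x has {p30} ∩ (A ∖ {p30}) = ∅, so x is NOT a limit point.
  x = p31: open {p29, p31} ∋ x has {p29, p31} ∩ (A ∖ {p31}) = ∅, so x is NOT a limit point.
Collecting: A' = ∅.


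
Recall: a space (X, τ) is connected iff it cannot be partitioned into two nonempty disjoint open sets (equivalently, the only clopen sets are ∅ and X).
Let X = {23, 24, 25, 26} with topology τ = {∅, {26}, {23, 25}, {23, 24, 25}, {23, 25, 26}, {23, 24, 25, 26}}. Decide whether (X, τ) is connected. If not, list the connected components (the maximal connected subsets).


(X, τ) is disconnected; components = [{26}, {23, 24, 25}].

Find clopen sets (U ∈ τ with X ∖ U ∈ τ):
  U = ∅, X ∖ U = {23, 24, 25, 26} — both open, so U is clopen.
  U = {26}, X ∖ U = {23, 24, 25} — both open, so U is clopen.
  U = {23, 24, 25}, X ∖ U = {26} — both open, so U is clopen.
  U = {23, 24, 25, 26}, X ∖ U = ∅ — both open, so U is clopen.
Nontrivial clopen(s) exist: e.g. {26}. So (X, τ) is disconnected.
Compute connected components by grouping points that agree on all clopens:
  component: {26}
  component: {23, 24, 25}


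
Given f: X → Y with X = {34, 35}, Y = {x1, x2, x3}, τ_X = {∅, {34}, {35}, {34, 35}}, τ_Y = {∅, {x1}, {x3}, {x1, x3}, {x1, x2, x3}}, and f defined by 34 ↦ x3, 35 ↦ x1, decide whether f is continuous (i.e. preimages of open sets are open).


f IS continuous.

Compute f^{-1}(U) for each U ∈ τ_Y:
  U = ∅: f^{-1}(U) = ∅ ∈ τ_X ✓.
  U = {x1}: f^{-1}(U) = {35} ∈ τ_X ✓.
  U = {x3}: f^{-1}(U) = {34} ∈ τ_X ✓.
  U = {x1, x3}: f^{-1}(U) = {34, 35} ∈ τ_X ✓.
  U = {x1, x2, x3}: f^{-1}(U) = {34, 35} ∈ τ_X ✓.
Every preimage lies in τ_X, so f IS continuous.


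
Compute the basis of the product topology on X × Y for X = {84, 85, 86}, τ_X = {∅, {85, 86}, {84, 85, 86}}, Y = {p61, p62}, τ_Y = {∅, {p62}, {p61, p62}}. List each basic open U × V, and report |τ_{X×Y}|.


Basis B = {∅ × ∅, {85, 86} × {p62}, {84, 85, 86} × {p62}, {85, 86} × {p61, p62}, {84, 85, 86} × {p61, p62}}; |τ_{X×Y}| = 6.

Enumerate products U × V with U ∈ τ_X, V ∈ τ_Y (deduplicated):
  ∅ × ∅ = {} (∅)
  {85, 86} × {p62} = {(85,p62), (86,p62)}
  {84, 85, 86} × {p62} = {(84,p62), (85,p62), (86,p62)}
  {85, 86} × {p61, p62} = {(85,p61), (85,p62), (86,p61), (86,p62)}
  {84, 85, 86} × {p61, p62} = {(84,p61), (84,p62), (85,p61), (85,p62), (86,p61), (86,p62)}
These 5 distinct sets form the basis B.
Close under arbitrary unions to get τ_{X×Y}; counting gives |τ_{X×Y}| = 6.


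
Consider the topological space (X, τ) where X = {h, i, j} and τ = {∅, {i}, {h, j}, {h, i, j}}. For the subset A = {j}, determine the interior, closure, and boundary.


int(A) = ∅, cl(A) = {h, j}, ∂A = {h, j}.

Closed sets in (X, τ) are complements of opens:
  closed(X, τ) = {∅, {i}, {h, j}, {h, i, j}}.
int(A) = ⋃ {U ∈ τ : U ⊆ A}. Opens contained in A: ∅.
Taking the union of these: int(A) = ∅.
cl(A) = ⋂ {C closed : A ⊆ C}. Closed sets containing A: {h, j}, {h, i, j}.
Intersecting these: cl(A) = {h, j}.
∂A = cl(A) ∖ int(A) = {h, j} ∖ ∅ = {h, j}.


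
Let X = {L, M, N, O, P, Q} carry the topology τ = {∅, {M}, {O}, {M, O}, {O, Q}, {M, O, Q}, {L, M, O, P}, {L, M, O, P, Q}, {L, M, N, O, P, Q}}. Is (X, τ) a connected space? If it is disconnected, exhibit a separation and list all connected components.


(X, τ) is connected.

Find clopen sets (U ∈ τ with X ∖ U ∈ τ):
  U = ∅, X ∖ U = {L, M, N, O, P, Q} — both open, so U is clopen.
  U = {L, M, N, O, P, Q}, X ∖ U = ∅ — both open, so U is clopen.
Only trivial clopens (∅ and X) exist, so (X, τ) is connected.
Compute connected components by grouping points that agree on all clopens:
  component: {L, M, N, O, P, Q}


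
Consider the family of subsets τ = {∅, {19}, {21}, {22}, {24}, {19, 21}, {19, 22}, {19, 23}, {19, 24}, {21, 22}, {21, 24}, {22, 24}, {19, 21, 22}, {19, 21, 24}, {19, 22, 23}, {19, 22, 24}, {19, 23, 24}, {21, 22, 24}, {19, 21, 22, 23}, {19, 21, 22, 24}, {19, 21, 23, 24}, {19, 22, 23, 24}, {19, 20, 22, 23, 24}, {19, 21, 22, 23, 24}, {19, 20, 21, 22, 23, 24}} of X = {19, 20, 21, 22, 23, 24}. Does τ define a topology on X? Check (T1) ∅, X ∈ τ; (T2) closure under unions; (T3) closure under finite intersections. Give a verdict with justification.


τ is NOT a topology on X.

Axiom (T1): ∅ ∈ τ? Yes; X ∈ τ? Yes.
Axiom (T2/T3): check pairwise unions and intersections of members of τ.
Counterexample for (T2): {21} ∪ {19, 23} = {19, 21, 23} ∉ τ. Therefore τ is NOT a topology.


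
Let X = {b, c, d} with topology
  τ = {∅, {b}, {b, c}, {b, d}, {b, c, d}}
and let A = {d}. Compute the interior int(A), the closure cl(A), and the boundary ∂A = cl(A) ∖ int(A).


int(A) = ∅, cl(A) = {d}, ∂A = {d}.

Closed sets in (X, τ) are complements of opens:
  closed(X, τ) = {∅, {c}, {d}, {c, d}, {b, c, d}}.
int(A) = ⋃ {U ∈ τ : U ⊆ A}. Opens contained in A: ∅.
Taking the union of these: int(A) = ∅.
cl(A) = ⋂ {C closed : A ⊆ C}. Closed sets containing A: {d}, {c, d}, {b, c, d}.
Intersecting these: cl(A) = {d}.
∂A = cl(A) ∖ int(A) = {d} ∖ ∅ = {d}.
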